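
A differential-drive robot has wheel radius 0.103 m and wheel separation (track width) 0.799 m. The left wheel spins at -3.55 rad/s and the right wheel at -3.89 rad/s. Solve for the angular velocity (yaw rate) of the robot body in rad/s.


omega = r*(wR - wL)/L = 0.103*(-3.89 - (-3.55))/0.799 = -0.0438

-0.0438 rad/s


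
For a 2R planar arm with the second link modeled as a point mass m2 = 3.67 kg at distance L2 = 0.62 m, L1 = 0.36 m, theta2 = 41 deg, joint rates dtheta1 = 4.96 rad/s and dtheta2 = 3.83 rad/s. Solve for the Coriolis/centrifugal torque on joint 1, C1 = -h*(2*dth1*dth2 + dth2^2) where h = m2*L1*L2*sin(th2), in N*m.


h = m2*L1*L2*sin(th2) = 3.67*0.36*0.62*sin(41 deg) = 0.537407
C1 = -h*(2*4.96*3.83 + 3.83^2) = -0.537407*52.6625 = -28.3012

-28.3012 N*m


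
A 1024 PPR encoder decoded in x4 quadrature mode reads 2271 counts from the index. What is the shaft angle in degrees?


angle = counts * 360 / (PPR*4) = 2271 * 360 / 4096 = 199.5996

199.5996 degrees


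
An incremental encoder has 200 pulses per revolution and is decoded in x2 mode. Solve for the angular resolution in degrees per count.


resolution = 360 / (PPR * 2) = 360 / 400 = 0.9000

0.9000 degrees


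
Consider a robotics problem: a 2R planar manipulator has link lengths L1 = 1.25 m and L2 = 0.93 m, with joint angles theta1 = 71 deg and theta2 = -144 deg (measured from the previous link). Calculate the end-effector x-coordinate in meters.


x = L1*cos(th1) + L2*cos(th1+th2) = 1.25*cos(71 deg) + 0.93*cos(-73 deg) = 0.6789

0.6789 m


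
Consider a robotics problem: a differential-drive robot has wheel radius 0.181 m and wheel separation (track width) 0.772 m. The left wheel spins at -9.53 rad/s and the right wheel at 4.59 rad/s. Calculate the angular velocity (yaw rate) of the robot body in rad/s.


omega = r*(wR - wL)/L = 0.181*(4.59 - (-9.53))/0.772 = 3.3105

3.3105 rad/s


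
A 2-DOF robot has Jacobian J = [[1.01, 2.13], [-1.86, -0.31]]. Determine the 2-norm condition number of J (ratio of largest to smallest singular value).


JJ^T eigenvalues: trace(JJ^T) = 9.1127, det(JJ^T) = det(J)^2 = 13.31301169
s_max^2 = (9.1127 + sqrt(29.78925453))/2 = 7.28532666
s_min^2 = (9.1127 - sqrt(29.78925453))/2 = 1.82737334
kappa = s_max/s_min = sqrt(7.28532666/1.82737334) = 1.9967

1.9967


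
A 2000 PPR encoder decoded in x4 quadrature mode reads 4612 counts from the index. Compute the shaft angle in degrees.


angle = counts * 360 / (PPR*4) = 4612 * 360 / 8000 = 207.5400

207.5400 degrees


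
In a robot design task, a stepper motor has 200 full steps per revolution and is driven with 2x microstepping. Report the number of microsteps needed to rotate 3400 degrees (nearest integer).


step_size = 360/(200*2) = 360/400 = 0.900000 deg
n = 3400/(360/400) = 3400*400/360 = 3777.7778 -> 3778

3778 steps


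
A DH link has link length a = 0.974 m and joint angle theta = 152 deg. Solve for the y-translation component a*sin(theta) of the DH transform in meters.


a*sin(theta) = 0.974*sin(152 deg) = 0.4573

0.4573 m


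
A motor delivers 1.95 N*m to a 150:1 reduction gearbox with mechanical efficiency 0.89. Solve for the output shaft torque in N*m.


tau_out = tau_in * N * eta = 1.95 * 150 * 0.89 = 260.3250

260.3250 N*m


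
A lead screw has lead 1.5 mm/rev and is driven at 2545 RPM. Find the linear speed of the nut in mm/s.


v = lead * (RPM/60) = 1.5*2545/60 = 63.6250

63.6250 mm/s


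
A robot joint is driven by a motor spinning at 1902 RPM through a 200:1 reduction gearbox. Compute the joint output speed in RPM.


omega_joint = omega_motor / N = 1902 / 200 = 9.5100

9.5100 RPM


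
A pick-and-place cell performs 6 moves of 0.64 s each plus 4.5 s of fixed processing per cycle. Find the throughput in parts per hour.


T_cycle = 6*0.64 + 4.5 = 8.3400 s
rate = 3600/T = 431.6547

431.6547 parts/hour


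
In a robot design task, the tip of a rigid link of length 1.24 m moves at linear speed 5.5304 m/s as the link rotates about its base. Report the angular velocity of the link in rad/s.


omega = v / L = 5.5304 / 1.24 = 4.4600

4.4600 rad/s


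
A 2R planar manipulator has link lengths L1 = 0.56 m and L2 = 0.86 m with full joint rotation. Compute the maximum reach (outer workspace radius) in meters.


r_max = L1 + L2 = 0.56 + 0.86 = 1.4200

1.4200 m


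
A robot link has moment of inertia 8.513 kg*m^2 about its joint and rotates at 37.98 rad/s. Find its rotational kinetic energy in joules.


KE = (1/2)*I*omega^2 = 0.5*8.513*37.98^2 = 6139.9178

6139.9178 J


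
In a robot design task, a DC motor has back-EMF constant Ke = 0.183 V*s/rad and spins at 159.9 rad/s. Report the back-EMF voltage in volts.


V_emf = Ke * omega = 0.183*159.9 = 29.2617

29.2617 V


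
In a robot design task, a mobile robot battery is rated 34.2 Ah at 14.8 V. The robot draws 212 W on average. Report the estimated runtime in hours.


E = 34.2*14.8 = 506.1600 Wh
t = E/P = 506.1600/212 = 2.3875

2.3875 hours


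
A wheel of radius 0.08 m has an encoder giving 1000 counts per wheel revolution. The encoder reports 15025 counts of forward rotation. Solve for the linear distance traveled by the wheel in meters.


revs = 15025/1000 = 15.025000
d = revs * 2*pi*r = 15.025000 * 2*pi*0.08 = 7.5524

7.5524 m


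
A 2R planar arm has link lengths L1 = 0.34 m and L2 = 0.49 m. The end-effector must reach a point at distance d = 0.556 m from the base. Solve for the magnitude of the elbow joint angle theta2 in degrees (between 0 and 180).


cos(th2) = (d^2 - L1^2 - L2^2)/(2*L1*L2) = (0.556^2 - 0.34^2 - 0.49^2)/(2*0.34*0.49) = -0.13974790
th2 = acos(-0.13974790) = 98.0333 deg

98.0333 degrees


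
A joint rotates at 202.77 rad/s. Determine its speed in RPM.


RPM = 202.77 * 60/(2*pi) = 1936.3109

1936.3109 RPM


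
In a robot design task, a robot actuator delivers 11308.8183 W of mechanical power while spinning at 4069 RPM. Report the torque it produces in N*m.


omega = 4069 * 2*pi/60 = 426.104684 rad/s
tau = P / omega = 11308.8183 / 426.104684 = 26.5400

26.5400 N*m


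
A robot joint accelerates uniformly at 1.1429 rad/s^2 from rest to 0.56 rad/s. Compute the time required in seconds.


t = delta_omega / alpha = 0.56 / 1.1429 = 0.4900

0.4900 s


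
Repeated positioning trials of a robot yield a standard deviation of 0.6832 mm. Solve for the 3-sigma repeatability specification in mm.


repeatability = 3*sigma = 3*0.6832 = 2.0496

2.0496 mm


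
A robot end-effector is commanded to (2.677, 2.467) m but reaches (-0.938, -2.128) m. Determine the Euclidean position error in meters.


dx = -0.938 - (2.677) = -3.6150, dy = -2.128 - (2.467) = -4.5950
err = sqrt(13.068225 + 21.114025) = 5.8466

5.8466 m


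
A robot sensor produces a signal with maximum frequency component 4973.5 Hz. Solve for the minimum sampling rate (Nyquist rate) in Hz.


f_s,min = 2*f_max = 2*4973.5 = 9947.0000

9947.0000 Hz


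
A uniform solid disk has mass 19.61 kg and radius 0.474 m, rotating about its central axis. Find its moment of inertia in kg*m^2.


I = (1/2)*m*R^2 = 0.5*19.61*0.474^2 = 2.2029

2.2029 kg*m^2


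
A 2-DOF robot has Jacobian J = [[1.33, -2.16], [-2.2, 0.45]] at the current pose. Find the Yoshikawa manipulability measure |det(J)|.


det(J) = 1.33*0.45 - (-2.16)*(-2.2) = -4.1535
|det(J)| = 4.1535

4.1535


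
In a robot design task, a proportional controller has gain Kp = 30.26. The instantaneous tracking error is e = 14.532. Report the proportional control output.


u_P = Kp * e = 30.26 * 14.532 = 439.7383

439.7383


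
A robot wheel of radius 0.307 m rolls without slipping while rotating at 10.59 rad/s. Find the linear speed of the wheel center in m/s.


v = omega * r = 10.59 * 0.307 = 3.2511

3.2511 m/s


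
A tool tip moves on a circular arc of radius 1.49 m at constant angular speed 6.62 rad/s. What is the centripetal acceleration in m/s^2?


a_c = omega^2 * r = 6.62^2 * 1.49 = 65.2984

65.2984 m/s^2


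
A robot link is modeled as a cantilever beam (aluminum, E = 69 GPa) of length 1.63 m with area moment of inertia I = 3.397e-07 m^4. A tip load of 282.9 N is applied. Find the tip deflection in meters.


delta = F*L^3/(3*E*I) = 282.9*1.63^3/(3*6.900e+10*3.397e-07)
      = 1225.1683263/70317.9 = 0.0174

0.0174 m


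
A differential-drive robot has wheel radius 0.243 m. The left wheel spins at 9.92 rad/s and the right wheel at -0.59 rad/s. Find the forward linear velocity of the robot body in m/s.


v = r*(wR + wL)/2 = 0.243*(-0.59 + 9.92)/2 = 1.1336

1.1336 m/s


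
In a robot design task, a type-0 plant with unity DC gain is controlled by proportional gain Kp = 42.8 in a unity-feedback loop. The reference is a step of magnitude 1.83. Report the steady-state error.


e_ss = R/(1 + Kp) = 1.83/(1 + 42.8) = 1.83/43.8000 = 0.0418

0.0418


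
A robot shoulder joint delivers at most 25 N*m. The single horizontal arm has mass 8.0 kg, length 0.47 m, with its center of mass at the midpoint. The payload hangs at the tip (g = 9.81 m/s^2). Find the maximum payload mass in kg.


tau_arm = m_arm*g*(L/2) = 8.0*9.81*0.47/2 = 18.4428 N*m
tau_payload = tau_max - tau_arm = 25 - 18.4428 = 6.5572
m_payload = tau_payload / (g*L) = 6.5572 / (9.81*0.47) = 1.4222

1.4222 kg


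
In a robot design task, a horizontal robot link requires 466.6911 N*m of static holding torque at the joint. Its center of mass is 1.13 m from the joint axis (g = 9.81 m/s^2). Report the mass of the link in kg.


m = tau / (g*L) = 466.6911 / (9.81 * 1.13) = 42.1000

42.1000 kg


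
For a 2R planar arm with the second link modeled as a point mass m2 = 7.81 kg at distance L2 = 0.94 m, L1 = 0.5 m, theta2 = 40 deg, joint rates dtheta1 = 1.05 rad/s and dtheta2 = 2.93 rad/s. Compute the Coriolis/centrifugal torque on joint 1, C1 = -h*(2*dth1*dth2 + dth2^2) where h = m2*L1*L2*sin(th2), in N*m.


h = m2*L1*L2*sin(th2) = 7.81*0.5*0.94*sin(40 deg) = 2.359480
C1 = -h*(2*1.05*2.93 + 2.93^2) = -2.359480*14.7379 = -34.7738

-34.7738 N*m


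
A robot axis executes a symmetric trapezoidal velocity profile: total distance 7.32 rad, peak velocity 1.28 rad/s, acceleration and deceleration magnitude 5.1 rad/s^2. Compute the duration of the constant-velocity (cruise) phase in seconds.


t_acc = v/a = 0.250980 s, d_acc = v^2/(2a) = 0.160627 rad each
d_cruise = 7.32 - 2*0.160627 = 6.998746 rad
t_cruise = d_cruise/v = 6.998746/1.28 = 5.4678

5.4678 s


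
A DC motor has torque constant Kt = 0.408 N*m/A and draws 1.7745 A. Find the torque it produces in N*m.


tau = Kt * I = 0.408*1.7745 = 0.7240

0.7240 N*m


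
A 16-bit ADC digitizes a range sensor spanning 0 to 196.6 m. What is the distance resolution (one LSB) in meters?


res = range / 2^n = 196.6/2^16 = 196.6/65536 = 0.0030

0.0030 m


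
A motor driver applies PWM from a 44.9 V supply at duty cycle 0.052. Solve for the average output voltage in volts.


V_avg = V_supply * D = 44.9*0.052 = 2.3348

2.3348 V


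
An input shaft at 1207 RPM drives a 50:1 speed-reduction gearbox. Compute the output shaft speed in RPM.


omega_out = omega_in / N = 1207 / 50 = 24.1400

24.1400 RPM


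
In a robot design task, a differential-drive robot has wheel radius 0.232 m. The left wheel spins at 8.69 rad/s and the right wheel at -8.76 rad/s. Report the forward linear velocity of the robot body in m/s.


v = r*(wR + wL)/2 = 0.232*(-8.76 + 8.69)/2 = -0.0081

-0.0081 m/s


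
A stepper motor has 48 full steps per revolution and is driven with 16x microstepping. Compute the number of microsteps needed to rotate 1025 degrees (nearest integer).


step_size = 360/(48*16) = 360/768 = 0.468750 deg
n = 1025/(360/768) = 1025*768/360 = 2186.6667 -> 2187

2187 steps


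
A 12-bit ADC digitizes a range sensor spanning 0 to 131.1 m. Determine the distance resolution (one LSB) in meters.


res = range / 2^n = 131.1/2^12 = 131.1/4096 = 0.0320

0.0320 m


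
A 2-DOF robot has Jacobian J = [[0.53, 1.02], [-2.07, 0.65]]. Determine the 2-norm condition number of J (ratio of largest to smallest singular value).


JJ^T eigenvalues: trace(JJ^T) = 6.0287, det(JJ^T) = det(J)^2 = 6.03144481
s_max^2 = (6.0287 + sqrt(12.21944445))/2 = 4.76216610
s_min^2 = (6.0287 - sqrt(12.21944445))/2 = 1.26653390
kappa = s_max/s_min = sqrt(4.76216610/1.26653390) = 1.9391

1.9391


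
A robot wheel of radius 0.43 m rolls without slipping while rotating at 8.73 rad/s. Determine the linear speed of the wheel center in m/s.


v = omega * r = 8.73 * 0.43 = 3.7539

3.7539 m/s


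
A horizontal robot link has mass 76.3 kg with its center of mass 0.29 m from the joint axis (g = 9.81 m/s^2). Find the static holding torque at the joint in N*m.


tau = m*g*L = 76.3 * 9.81 * 0.29 = 217.0659

217.0659 N*m


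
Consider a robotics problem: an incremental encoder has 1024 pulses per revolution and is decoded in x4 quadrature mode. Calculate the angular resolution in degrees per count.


resolution = 360 / (PPR * 4) = 360 / 4096 = 0.0879

0.0879 degrees


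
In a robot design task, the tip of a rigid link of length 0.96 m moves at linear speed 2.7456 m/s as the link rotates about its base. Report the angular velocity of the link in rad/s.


omega = v / L = 2.7456 / 0.96 = 2.8600

2.8600 rad/s


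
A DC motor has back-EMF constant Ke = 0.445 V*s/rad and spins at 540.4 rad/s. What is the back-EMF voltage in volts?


V_emf = Ke * omega = 0.445*540.4 = 240.4780

240.4780 V


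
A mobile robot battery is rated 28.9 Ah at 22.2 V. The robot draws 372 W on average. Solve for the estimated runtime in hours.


E = 28.9*22.2 = 641.5800 Wh
t = E/P = 641.5800/372 = 1.7247

1.7247 hours


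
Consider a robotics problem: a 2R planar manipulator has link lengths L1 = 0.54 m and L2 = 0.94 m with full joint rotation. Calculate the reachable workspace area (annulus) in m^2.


r_max = L1 + L2 = 1.4800, r_min = |L1 - L2| = 0.4000
A = pi*(r_max^2 - r_min^2) = pi*(2.1904 - 0.1600) = 6.3787

6.3787 m^2


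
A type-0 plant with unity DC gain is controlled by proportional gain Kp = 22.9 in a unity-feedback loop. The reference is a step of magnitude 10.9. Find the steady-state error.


e_ss = R/(1 + Kp) = 10.9/(1 + 22.9) = 10.9/23.9000 = 0.4561

0.4561


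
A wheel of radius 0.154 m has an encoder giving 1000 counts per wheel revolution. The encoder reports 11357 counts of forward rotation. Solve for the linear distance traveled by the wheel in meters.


revs = 11357/1000 = 11.357000
d = revs * 2*pi*r = 11.357000 * 2*pi*0.154 = 10.9892

10.9892 m


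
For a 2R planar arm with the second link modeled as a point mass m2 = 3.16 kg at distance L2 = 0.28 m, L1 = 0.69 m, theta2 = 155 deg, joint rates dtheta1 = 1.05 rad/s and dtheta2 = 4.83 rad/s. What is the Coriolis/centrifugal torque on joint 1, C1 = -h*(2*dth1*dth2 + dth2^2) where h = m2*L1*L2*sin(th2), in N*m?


h = m2*L1*L2*sin(th2) = 3.16*0.69*0.28*sin(155 deg) = 0.258014
C1 = -h*(2*1.05*4.83 + 4.83^2) = -0.258014*33.4719 = -8.6362

-8.6362 N*m


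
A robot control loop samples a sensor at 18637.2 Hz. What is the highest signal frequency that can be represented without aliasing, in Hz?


f_max = f_s/2 = 18637.2/2 = 9318.6000

9318.6000 Hz


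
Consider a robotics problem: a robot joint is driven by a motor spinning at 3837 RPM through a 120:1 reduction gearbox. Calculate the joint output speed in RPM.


omega_joint = omega_motor / N = 3837 / 120 = 31.9750

31.9750 RPM


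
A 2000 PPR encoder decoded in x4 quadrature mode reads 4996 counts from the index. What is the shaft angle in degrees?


angle = counts * 360 / (PPR*4) = 4996 * 360 / 8000 = 224.8200

224.8200 degrees


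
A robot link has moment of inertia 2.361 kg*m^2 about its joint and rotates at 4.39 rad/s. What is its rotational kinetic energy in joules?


KE = (1/2)*I*omega^2 = 0.5*2.361*4.39^2 = 22.7507

22.7507 J


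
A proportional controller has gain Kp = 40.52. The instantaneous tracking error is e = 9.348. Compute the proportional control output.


u_P = Kp * e = 40.52 * 9.348 = 378.7810

378.7810


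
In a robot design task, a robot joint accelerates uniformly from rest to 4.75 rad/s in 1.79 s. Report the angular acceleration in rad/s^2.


alpha = delta_omega / t = 4.75 / 1.79 = 2.6536

2.6536 rad/s^2


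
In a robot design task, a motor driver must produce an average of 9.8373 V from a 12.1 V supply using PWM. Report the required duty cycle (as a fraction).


D = V_avg/V_supply = 9.8373/12.1 = 0.8130

0.8130


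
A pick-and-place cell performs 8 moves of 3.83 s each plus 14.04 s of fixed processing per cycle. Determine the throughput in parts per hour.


T_cycle = 8*3.83 + 14.04 = 44.6800 s
rate = 3600/T = 80.5730

80.5730 parts/hour


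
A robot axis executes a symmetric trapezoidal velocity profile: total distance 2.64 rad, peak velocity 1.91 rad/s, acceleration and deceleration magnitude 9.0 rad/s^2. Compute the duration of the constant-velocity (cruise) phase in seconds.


t_acc = v/a = 0.212222 s, d_acc = v^2/(2a) = 0.202672 rad each
d_cruise = 2.64 - 2*0.202672 = 2.234656 rad
t_cruise = d_cruise/v = 2.234656/1.91 = 1.1700

1.1700 s


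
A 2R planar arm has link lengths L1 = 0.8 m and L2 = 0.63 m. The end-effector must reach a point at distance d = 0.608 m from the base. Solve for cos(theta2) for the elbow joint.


cos(th2) = (d^2 - L1^2 - L2^2)/(2*L1*L2) = (0.608^2 - 0.8^2 - 0.63^2)/(2*0.8*0.63) = -0.6619

-0.6619


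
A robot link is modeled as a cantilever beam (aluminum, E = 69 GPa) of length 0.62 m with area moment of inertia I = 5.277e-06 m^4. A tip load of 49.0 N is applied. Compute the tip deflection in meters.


delta = F*L^3/(3*E*I) = 49.0*0.62^3/(3*6.900e+10*5.277e-06)
      = 11.678072/1092339 = 1.0691e-05

1.0691e-05 m


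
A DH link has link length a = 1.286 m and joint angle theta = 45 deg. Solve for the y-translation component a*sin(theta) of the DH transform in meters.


a*sin(theta) = 1.286*sin(45 deg) = 0.9093

0.9093 m


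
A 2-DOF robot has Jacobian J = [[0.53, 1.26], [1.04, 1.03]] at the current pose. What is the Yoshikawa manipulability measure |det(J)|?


det(J) = 0.53*1.03 - (1.26)*(1.04) = -0.7645
|det(J)| = 0.7645

0.7645


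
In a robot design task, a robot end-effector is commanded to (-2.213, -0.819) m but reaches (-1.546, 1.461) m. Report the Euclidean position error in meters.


dx = -1.546 - (-2.213) = 0.6670, dy = 1.461 - (-0.819) = 2.2800
err = sqrt(0.444889 + 5.198400) = 2.3756

2.3756 m


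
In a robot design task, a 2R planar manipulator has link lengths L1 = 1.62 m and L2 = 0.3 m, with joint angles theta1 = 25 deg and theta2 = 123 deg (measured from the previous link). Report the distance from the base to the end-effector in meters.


x = L1*cos(th1) + L2*cos(th1+th2) = 1.213804
y = L1*sin(th1) + L2*sin(th1+th2) = 0.843617
d = sqrt(x^2 + y^2) = sqrt(1.473320 + 0.711690) = 1.4782

1.4782 m


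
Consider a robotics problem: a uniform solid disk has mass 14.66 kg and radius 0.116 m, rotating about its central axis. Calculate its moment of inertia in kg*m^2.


I = (1/2)*m*R^2 = 0.5*14.66*0.116^2 = 0.0986

0.0986 kg*m^2


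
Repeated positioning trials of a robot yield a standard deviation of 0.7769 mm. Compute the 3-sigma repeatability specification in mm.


repeatability = 3*sigma = 3*0.7769 = 2.3307

2.3307 mm


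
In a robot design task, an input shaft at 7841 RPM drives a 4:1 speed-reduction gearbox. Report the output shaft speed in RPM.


omega_out = omega_in / N = 7841 / 4 = 1960.2500

1960.2500 RPM


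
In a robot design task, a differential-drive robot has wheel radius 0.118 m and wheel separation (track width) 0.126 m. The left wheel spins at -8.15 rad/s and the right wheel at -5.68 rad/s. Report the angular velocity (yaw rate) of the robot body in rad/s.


omega = r*(wR - wL)/L = 0.118*(-5.68 - (-8.15))/0.126 = 2.3132

2.3132 rad/s


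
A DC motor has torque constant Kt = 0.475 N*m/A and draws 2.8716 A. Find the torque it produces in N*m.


tau = Kt * I = 0.475*2.8716 = 1.3640

1.3640 N*m


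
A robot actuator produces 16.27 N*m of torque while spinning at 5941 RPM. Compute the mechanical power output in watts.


omega = 5941 * 2*pi/60 = 622.140065 rad/s
P = tau * omega = 16.27 * 622.140065 = 10122.2189

10122.2189 W


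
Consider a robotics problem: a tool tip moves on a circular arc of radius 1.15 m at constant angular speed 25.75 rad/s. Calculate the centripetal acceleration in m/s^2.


a_c = omega^2 * r = 25.75^2 * 1.15 = 762.5219

762.5219 m/s^2


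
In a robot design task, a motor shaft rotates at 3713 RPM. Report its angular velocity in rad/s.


omega = 3713 * 2*pi/60 = 388.8245

388.8245 rad/s


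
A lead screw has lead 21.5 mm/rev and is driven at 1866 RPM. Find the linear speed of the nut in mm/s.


v = lead * (RPM/60) = 21.5*1866/60 = 668.6500

668.6500 mm/s


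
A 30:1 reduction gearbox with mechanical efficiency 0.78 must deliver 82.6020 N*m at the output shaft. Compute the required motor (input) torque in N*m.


tau_in = tau_out / (N * eta) = 82.6020 / (30 * 0.78) = 3.5300

3.5300 N*m


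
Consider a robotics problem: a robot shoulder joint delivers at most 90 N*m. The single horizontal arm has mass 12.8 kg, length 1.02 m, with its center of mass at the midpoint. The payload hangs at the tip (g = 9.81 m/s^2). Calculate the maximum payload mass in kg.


tau_arm = m_arm*g*(L/2) = 12.8*9.81*1.02/2 = 64.0397 N*m
tau_payload = tau_max - tau_arm = 90 - 64.0397 = 25.9603
m_payload = tau_payload / (g*L) = 25.9603 / (9.81*1.02) = 2.5944

2.5944 kg


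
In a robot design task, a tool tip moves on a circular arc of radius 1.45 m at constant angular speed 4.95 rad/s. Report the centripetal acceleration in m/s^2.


a_c = omega^2 * r = 4.95^2 * 1.45 = 35.5286

35.5286 m/s^2


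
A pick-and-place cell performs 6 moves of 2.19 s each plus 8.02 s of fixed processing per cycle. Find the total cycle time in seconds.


T = 6*2.19 + 8.02 = 21.1600

21.1600 s


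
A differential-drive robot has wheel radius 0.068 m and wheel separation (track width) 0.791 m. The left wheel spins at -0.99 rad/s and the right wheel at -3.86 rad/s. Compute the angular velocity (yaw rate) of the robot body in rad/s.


omega = r*(wR - wL)/L = 0.068*(-3.86 - (-0.99))/0.791 = -0.2467

-0.2467 rad/s


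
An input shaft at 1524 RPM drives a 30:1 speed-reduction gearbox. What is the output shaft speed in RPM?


omega_out = omega_in / N = 1524 / 30 = 50.8000

50.8000 RPM


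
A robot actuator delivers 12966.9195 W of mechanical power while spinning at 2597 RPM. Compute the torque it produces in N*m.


omega = 2597 * 2*pi/60 = 271.957204 rad/s
tau = P / omega = 12966.9195 / 271.957204 = 47.6800

47.6800 N*m


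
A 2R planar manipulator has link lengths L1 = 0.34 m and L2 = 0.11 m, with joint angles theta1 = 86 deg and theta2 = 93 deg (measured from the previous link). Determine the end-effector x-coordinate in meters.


x = L1*cos(th1) + L2*cos(th1+th2) = 0.34*cos(86 deg) + 0.11*cos(179 deg) = -0.0863

-0.0863 m


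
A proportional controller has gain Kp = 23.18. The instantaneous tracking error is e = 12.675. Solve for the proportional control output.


u_P = Kp * e = 23.18 * 12.675 = 293.8065

293.8065


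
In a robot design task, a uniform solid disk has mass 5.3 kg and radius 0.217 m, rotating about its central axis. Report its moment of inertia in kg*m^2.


I = (1/2)*m*R^2 = 0.5*5.3*0.217^2 = 0.1248

0.1248 kg*m^2


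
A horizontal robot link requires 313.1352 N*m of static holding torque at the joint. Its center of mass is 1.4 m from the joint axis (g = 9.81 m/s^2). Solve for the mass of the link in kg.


m = tau / (g*L) = 313.1352 / (9.81 * 1.4) = 22.8000

22.8000 kg


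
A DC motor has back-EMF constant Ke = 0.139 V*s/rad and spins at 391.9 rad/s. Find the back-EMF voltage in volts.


V_emf = Ke * omega = 0.139*391.9 = 54.4741

54.4741 V


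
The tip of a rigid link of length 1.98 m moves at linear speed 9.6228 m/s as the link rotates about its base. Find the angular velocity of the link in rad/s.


omega = v / L = 9.6228 / 1.98 = 4.8600

4.8600 rad/s


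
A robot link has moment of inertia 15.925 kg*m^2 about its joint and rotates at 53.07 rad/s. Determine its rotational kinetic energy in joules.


KE = (1/2)*I*omega^2 = 0.5*15.925*53.07^2 = 22425.7833

22425.7833 J


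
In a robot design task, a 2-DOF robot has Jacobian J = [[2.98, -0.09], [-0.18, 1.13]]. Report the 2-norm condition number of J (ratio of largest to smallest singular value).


JJ^T eigenvalues: trace(JJ^T) = 10.1978, det(JJ^T) = det(J)^2 = 11.23054144
s_max^2 = (10.1978 + sqrt(59.07295908))/2 = 8.94184676
s_min^2 = (10.1978 - sqrt(59.07295908))/2 = 1.25595324
kappa = s_max/s_min = sqrt(8.94184676/1.25595324) = 2.6683

2.6683


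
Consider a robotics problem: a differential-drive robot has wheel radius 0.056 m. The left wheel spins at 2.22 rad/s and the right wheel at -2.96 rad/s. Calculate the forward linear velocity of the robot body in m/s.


v = r*(wR + wL)/2 = 0.056*(-2.96 + 2.22)/2 = -0.0207

-0.0207 m/s


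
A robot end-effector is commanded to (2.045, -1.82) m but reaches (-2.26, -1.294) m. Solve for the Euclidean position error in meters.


dx = -2.26 - (2.045) = -4.3050, dy = -1.294 - (-1.82) = 0.5260
err = sqrt(18.533025 + 0.276676) = 4.3370

4.3370 m


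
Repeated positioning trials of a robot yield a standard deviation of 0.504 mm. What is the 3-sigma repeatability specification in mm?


repeatability = 3*sigma = 3*0.504 = 1.5120

1.5120 mm


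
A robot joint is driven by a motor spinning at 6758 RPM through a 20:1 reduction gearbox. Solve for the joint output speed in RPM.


omega_joint = omega_motor / N = 6758 / 20 = 337.9000

337.9000 RPM


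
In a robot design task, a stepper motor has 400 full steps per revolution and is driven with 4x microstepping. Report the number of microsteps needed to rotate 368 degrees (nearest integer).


step_size = 360/(400*4) = 360/1600 = 0.225000 deg
n = 368/(360/1600) = 368*1600/360 = 1635.5556 -> 1636

1636 steps


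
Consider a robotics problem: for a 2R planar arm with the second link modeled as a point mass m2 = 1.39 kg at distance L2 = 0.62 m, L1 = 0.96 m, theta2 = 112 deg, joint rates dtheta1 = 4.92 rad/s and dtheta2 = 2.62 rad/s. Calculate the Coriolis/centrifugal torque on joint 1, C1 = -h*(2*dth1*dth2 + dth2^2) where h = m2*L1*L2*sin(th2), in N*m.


h = m2*L1*L2*sin(th2) = 1.39*0.96*0.62*sin(112 deg) = 0.767085
C1 = -h*(2*4.92*2.62 + 2.62^2) = -0.767085*32.6452 = -25.0416

-25.0416 N*m


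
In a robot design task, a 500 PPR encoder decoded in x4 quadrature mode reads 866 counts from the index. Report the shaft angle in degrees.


angle = counts * 360 / (PPR*4) = 866 * 360 / 2000 = 155.8800

155.8800 degrees


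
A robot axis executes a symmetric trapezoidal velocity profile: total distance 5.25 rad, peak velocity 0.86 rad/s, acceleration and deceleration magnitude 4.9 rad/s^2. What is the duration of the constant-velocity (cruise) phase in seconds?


t_acc = v/a = 0.175510 s, d_acc = v^2/(2a) = 0.075469 rad each
d_cruise = 5.25 - 2*0.075469 = 5.099062 rad
t_cruise = d_cruise/v = 5.099062/0.86 = 5.9291

5.9291 s


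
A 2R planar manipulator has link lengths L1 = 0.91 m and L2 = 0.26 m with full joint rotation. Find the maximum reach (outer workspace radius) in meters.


r_max = L1 + L2 = 0.91 + 0.26 = 1.1700

1.1700 m


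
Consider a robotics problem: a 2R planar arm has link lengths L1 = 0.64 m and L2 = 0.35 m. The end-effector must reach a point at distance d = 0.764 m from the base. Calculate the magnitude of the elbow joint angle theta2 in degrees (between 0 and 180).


cos(th2) = (d^2 - L1^2 - L2^2)/(2*L1*L2) = (0.764^2 - 0.64^2 - 0.35^2)/(2*0.64*0.35) = 0.11516964
th2 = acos(0.11516964) = 83.3866 deg

83.3866 degrees


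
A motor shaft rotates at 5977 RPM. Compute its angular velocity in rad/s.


omega = 5977 * 2*pi/60 = 625.9100

625.9100 rad/s


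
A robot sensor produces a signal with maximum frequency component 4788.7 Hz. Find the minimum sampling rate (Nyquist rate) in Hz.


f_s,min = 2*f_max = 2*4788.7 = 9577.4000

9577.4000 Hz


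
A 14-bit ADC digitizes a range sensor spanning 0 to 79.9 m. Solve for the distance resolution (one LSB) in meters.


res = range / 2^n = 79.9/2^14 = 79.9/16384 = 0.0049

0.0049 m


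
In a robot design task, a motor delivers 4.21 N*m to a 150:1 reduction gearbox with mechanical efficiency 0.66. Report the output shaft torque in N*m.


tau_out = tau_in * N * eta = 4.21 * 150 * 0.66 = 416.7900

416.7900 N*m


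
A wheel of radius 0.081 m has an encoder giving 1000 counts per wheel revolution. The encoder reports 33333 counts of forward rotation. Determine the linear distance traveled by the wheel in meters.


revs = 33333/1000 = 33.333000
d = revs * 2*pi*r = 33.333000 * 2*pi*0.081 = 16.9644

16.9644 m


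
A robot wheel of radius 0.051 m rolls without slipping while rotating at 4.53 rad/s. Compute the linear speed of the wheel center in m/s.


v = omega * r = 4.53 * 0.051 = 0.2310

0.2310 m/s


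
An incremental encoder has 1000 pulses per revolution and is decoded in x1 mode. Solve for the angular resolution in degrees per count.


resolution = 360 / (PPR * 1) = 360 / 1000 = 0.3600

0.3600 degrees


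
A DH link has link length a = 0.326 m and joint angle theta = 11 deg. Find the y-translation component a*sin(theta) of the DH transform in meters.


a*sin(theta) = 0.326*sin(11 deg) = 0.0622

0.0622 m


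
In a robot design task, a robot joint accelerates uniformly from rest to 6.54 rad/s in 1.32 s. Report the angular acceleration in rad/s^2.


alpha = delta_omega / t = 6.54 / 1.32 = 4.9545

4.9545 rad/s^2


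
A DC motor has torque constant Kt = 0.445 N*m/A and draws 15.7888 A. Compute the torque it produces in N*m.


tau = Kt * I = 0.445*15.7888 = 7.0260

7.0260 N*m


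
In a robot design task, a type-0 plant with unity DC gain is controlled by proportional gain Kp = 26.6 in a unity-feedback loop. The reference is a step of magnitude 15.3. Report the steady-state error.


e_ss = R/(1 + Kp) = 15.3/(1 + 26.6) = 15.3/27.6000 = 0.5543

0.5543


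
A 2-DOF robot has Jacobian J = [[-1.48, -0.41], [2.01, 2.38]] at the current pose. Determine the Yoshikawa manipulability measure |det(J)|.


det(J) = -1.48*2.38 - (-0.41)*(2.01) = -2.6983
|det(J)| = 2.6983

2.6983


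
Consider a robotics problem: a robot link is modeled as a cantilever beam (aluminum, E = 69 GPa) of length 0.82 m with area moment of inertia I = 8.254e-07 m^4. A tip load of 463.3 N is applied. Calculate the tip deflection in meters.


delta = F*L^3/(3*E*I) = 463.3*0.82^3/(3*6.900e+10*8.254e-07)
      = 255.4487944/170857.8 = 0.0015

0.0015 m


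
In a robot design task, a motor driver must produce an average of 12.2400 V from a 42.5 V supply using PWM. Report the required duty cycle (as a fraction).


D = V_avg/V_supply = 12.2400/42.5 = 0.2880

0.2880


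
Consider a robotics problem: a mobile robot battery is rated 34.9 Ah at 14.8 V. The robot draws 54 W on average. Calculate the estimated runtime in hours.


E = 34.9*14.8 = 516.5200 Wh
t = E/P = 516.5200/54 = 9.5652

9.5652 hours


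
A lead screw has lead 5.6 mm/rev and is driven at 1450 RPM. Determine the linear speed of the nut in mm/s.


v = lead * (RPM/60) = 5.6*1450/60 = 135.3333

135.3333 mm/s


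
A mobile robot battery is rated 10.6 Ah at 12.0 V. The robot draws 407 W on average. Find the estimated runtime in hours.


E = 10.6*12.0 = 127.2000 Wh
t = E/P = 127.2000/407 = 0.3125

0.3125 hours


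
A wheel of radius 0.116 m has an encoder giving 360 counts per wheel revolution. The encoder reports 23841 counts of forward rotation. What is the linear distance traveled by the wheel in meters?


revs = 23841/360 = 66.225000
d = revs * 2*pi*r = 66.225000 * 2*pi*0.116 = 48.2681

48.2681 m


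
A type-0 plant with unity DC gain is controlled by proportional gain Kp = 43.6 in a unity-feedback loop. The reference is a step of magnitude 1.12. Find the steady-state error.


e_ss = R/(1 + Kp) = 1.12/(1 + 43.6) = 1.12/44.6000 = 0.0251

0.0251


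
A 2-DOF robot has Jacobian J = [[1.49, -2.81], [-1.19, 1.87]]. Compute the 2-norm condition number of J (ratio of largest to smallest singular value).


JJ^T eigenvalues: trace(JJ^T) = 15.0292, det(JJ^T) = det(J)^2 = 0.31091776
s_max^2 = (15.0292 + sqrt(224.63318160))/2 = 15.00848387
s_min^2 = (15.0292 - sqrt(224.63318160))/2 = 0.02071613
kappa = s_max/s_min = sqrt(15.00848387/0.02071613) = 26.9162

26.9162


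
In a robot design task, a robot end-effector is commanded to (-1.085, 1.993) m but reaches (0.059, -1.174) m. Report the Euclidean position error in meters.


dx = 0.059 - (-1.085) = 1.1440, dy = -1.174 - (1.993) = -3.1670
err = sqrt(1.308736 + 10.029889) = 3.3673

3.3673 m


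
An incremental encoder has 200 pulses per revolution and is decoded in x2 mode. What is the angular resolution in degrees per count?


resolution = 360 / (PPR * 2) = 360 / 400 = 0.9000

0.9000 degrees


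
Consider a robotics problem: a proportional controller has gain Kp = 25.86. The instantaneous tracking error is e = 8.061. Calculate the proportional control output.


u_P = Kp * e = 25.86 * 8.061 = 208.4575

208.4575


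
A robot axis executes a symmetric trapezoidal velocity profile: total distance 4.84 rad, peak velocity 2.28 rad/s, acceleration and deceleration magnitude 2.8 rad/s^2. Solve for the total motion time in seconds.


t_acc = v/a = 2.28/2.8 = 0.814286 s
d_acc = v^2/(2a) = 0.928286 rad (each ramp)
d_cruise = 4.84 - 2*0.928286 = 2.983428 rad
t_cruise = 2.983428/2.28 = 1.308521 s
t_total = 2*0.814286 + 1.308521 = 2.9371

2.9371 s


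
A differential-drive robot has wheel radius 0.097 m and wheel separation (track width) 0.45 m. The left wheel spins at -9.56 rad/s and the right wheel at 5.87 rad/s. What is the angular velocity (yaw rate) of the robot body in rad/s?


omega = r*(wR - wL)/L = 0.097*(5.87 - (-9.56))/0.45 = 3.3260

3.3260 rad/s


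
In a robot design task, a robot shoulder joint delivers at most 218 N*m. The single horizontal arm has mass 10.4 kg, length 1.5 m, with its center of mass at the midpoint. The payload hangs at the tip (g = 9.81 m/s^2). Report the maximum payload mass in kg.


tau_arm = m_arm*g*(L/2) = 10.4*9.81*1.5/2 = 76.5180 N*m
tau_payload = tau_max - tau_arm = 218 - 76.5180 = 141.4820
m_payload = tau_payload / (g*L) = 141.4820 / (9.81*1.5) = 9.6148

9.6148 kg


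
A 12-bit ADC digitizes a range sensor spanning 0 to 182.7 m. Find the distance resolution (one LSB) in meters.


res = range / 2^n = 182.7/2^12 = 182.7/4096 = 0.0446

0.0446 m


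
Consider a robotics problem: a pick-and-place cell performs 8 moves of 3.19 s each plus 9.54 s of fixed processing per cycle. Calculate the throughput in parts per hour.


T_cycle = 8*3.19 + 9.54 = 35.0600 s
rate = 3600/T = 102.6811

102.6811 parts/hour


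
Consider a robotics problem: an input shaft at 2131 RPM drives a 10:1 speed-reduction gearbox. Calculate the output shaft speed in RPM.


omega_out = omega_in / N = 2131 / 10 = 213.1000

213.1000 RPM


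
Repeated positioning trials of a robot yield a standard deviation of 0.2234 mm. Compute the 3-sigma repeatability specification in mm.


repeatability = 3*sigma = 3*0.2234 = 0.6702

0.6702 mm


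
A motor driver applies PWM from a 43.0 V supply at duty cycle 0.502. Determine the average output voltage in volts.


V_avg = V_supply * D = 43.0*0.502 = 21.5860

21.5860 V


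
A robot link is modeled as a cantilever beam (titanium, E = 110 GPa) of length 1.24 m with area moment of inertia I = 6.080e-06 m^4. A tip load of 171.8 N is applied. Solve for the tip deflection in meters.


delta = F*L^3/(3*E*I) = 171.8*1.24^3/(3*1.100e+11*6.080e-06)
      = 327.5580032/2006400 = 1.6326e-04

1.6326e-04 m


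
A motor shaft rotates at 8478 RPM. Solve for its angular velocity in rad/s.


omega = 8478 * 2*pi/60 = 887.8141

887.8141 rad/s


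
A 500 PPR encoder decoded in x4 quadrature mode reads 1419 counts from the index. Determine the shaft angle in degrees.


angle = counts * 360 / (PPR*4) = 1419 * 360 / 2000 = 255.4200

255.4200 degrees


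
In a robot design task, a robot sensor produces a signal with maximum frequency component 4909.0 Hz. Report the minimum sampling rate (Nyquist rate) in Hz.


f_s,min = 2*f_max = 2*4909.0 = 9818.0000

9818.0000 Hz


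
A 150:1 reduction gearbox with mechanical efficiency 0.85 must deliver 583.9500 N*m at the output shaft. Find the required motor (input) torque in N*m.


tau_in = tau_out / (N * eta) = 583.9500 / (150 * 0.85) = 4.5800

4.5800 N*m


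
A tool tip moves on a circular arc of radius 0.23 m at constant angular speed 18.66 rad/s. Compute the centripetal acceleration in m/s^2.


a_c = omega^2 * r = 18.66^2 * 0.23 = 80.0850

80.0850 m/s^2


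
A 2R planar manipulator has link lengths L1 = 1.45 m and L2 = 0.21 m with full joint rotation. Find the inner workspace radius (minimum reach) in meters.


r_min = |L1 - L2| = |1.45 - 0.21| = 1.2400

1.2400 m


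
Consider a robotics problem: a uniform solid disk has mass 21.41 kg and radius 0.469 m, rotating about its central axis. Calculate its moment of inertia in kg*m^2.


I = (1/2)*m*R^2 = 0.5*21.41*0.469^2 = 2.3547

2.3547 kg*m^2


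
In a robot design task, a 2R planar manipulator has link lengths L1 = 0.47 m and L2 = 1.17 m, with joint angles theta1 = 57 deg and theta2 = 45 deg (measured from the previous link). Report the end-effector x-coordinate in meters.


x = L1*cos(th1) + L2*cos(th1+th2) = 0.47*cos(57 deg) + 1.17*cos(102 deg) = 0.0127

0.0127 m


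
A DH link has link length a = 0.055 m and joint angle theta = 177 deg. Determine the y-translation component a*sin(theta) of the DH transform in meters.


a*sin(theta) = 0.055*sin(177 deg) = 0.0029

0.0029 m


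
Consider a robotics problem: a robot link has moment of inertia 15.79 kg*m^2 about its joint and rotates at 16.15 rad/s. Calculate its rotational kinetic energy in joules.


KE = (1/2)*I*omega^2 = 0.5*15.79*16.15^2 = 2059.1936

2059.1936 J


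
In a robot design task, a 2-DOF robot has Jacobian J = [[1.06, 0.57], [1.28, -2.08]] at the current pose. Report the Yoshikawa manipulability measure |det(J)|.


det(J) = 1.06*-2.08 - (0.57)*(1.28) = -2.9344
|det(J)| = 2.9344

2.9344


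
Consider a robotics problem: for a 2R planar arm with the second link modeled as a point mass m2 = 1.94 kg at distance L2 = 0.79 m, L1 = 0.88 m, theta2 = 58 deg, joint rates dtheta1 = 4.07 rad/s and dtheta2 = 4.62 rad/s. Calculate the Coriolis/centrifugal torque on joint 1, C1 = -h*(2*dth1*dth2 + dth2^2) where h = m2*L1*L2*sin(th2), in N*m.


h = m2*L1*L2*sin(th2) = 1.94*0.88*0.79*sin(58 deg) = 1.143752
C1 = -h*(2*4.07*4.62 + 4.62^2) = -1.143752*58.9512 = -67.4256

-67.4256 N*m


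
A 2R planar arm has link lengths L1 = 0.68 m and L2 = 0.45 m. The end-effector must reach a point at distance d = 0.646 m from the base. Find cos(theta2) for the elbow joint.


cos(th2) = (d^2 - L1^2 - L2^2)/(2*L1*L2) = (0.646^2 - 0.68^2 - 0.45^2)/(2*0.68*0.45) = -0.4045

-0.4045


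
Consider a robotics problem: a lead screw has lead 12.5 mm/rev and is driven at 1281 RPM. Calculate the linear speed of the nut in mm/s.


v = lead * (RPM/60) = 12.5*1281/60 = 266.8750

266.8750 mm/s


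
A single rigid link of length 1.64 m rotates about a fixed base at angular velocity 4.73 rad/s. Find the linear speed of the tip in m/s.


v = L*omega = 1.64 * 4.73 = 7.7572

7.7572 m/s


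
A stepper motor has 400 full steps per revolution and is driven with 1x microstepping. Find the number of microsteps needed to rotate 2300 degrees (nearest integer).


step_size = 360/(400*1) = 360/400 = 0.900000 deg
n = 2300/(360/400) = 2300*400/360 = 2555.5556 -> 2556

2556 steps
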